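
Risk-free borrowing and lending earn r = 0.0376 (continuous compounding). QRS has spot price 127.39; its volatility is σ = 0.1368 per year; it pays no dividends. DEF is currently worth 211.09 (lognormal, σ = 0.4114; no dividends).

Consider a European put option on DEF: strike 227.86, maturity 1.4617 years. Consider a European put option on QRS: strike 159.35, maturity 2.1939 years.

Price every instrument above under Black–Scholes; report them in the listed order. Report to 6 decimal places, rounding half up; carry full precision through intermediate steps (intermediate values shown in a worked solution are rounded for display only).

price(DEF put K=227.86) = 44.239328
price(QRS put K=159.35) = 23.305223

[DEF put K=227.86]
σ√T = 0.4114·√1.4617 = 0.497386
d₁ = (ln(S/K) + (r+σ²/2)T) / (σ√T) = (ln(211.09/227.86) + (0.0376+0.4114²/2)·1.4617) / 0.497386 = (-0.076447 + 0.178656) / 0.497386 = 0.205493
d₂ = d₁ − σ√T = 0.205493 − 0.497386 = -0.291893
e^{−rT} = 0.946523
N(−d₁) = 0.418593,  N(−d₂) = 0.614816
price = K·e^{−rT}·N(−d₂) − S·N(−d₁) = 132.600206 − 88.360878 = 44.239328
[QRS put K=159.35]
σ√T = 0.1368·√2.1939 = 0.202626
d₁ = (ln(S/K) + (r+σ²/2)T) / (σ√T) = (ln(127.39/159.35) + (0.0376+0.1368²/2)·2.1939) / 0.202626 = (-0.223850 + 0.103019) / 0.202626 = -0.596324
d₂ = d₁ − σ√T = -0.596324 − 0.202626 = -0.798950
e^{−rT} = 0.920820
N(−d₁) = 0.724521,  N(−d₂) = 0.787840
price = K·e^{−rT}·N(−d₂) − S·N(−d₁) = 115.601903 − 92.296680 = 23.305223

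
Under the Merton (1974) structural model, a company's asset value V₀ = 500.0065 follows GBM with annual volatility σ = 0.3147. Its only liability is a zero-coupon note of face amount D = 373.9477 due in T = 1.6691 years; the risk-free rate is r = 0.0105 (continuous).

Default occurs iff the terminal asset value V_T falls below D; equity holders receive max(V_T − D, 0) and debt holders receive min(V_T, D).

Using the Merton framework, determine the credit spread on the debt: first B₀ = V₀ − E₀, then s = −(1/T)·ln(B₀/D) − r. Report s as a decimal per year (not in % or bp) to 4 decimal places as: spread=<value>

Equity is a call on the firm's assets struck at D = 373.9477:
d₁ = [ln(V₀/D) + (r + σ²/2)T] / (σ√T)
   = [ln(500.0065/373.9477) + (0.0105 + 0.5·0.3147²)·1.6691] / (0.3147·√1.6691)
   = [0.290505 + 0.100176] / 0.406572 = 0.960914
d₂ = d₁ − σ√T = 0.960914 − 0.406572 = 0.554342
N(d₁) = 0.831702,  N(d₂) = 0.710328,  e^(−rT) = 0.982627
E₀ = V₀·N(d₁) − D·e^(−rT)·N(d₂)
   = 500.0065·0.831702 − 373.9477·0.982627·0.710328 = 154.845912
B₀ = V₀ − E₀ = 500.0065 − 154.845912 = 345.160588
spread = −(1/T)·ln(B₀/D) − r = −(1/1.6691)·ln(345.160588/373.9477) − 0.0105 = 0.03749363

spread=0.0375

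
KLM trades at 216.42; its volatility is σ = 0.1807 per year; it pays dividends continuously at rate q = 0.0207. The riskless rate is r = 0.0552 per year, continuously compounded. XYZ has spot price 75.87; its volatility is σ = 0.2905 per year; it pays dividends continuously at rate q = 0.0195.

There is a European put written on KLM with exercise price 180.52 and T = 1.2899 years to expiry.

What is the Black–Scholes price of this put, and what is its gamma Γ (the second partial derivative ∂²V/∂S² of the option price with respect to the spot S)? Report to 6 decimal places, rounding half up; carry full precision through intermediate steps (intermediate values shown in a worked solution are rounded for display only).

σ√T = 0.1807·√1.2899 = 0.205228
d₁ = (ln(S/K) + (r−q+σ²/2)T) / (σ√T) = (ln(216.42/180.52) + (0.0552−0.0207+0.1807²/2)·1.2899) / 0.205228 = (0.181379 + 0.065561) / 0.205228 = 1.203249
d₂ = d₁ − σ√T = 1.203249 − 0.205228 = 0.998021
e^{−rT} = 0.931273
e^{−qT} = 0.973652
N(−d₁) = 0.114440,  N(−d₂) = 0.159135
Put price V = K·e^{−rT}·N(−d₂) − S·e^{−qT}·N(−d₁) = 26.752652 − 24.114543 = 2.638109
φ(d₁) = (1/√(2π))·e^{−d₁²/2} = 0.193429
Γ = e^{−qT}·φ(d₁) / (S·σ·√T) = 0.004240

price = 2.638109
Γ = 0.004240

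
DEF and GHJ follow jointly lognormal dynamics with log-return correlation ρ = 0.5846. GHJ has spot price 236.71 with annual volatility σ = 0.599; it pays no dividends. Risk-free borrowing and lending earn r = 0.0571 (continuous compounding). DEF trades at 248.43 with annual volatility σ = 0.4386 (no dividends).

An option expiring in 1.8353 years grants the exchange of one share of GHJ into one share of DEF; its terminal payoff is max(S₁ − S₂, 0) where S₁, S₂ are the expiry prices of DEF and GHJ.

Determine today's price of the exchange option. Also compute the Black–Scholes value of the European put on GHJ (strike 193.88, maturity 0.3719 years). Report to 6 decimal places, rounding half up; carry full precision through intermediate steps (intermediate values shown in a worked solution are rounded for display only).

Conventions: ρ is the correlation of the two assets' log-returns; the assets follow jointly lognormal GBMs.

σ_eff = √(σ₁² + σ₂² − 2ρσ₁σ₂) = √(0.4386² + 0.599² − 2·0.5846·0.4386·0.599) = 0.493961
d₁ = (ln(S₁/S₂) + (q₂ − q₁ + σ_eff²/2)T) / (σ_eff√T) = (ln(248.43/236.71) + (0.0 − 0.0 + 0.121999)·1.8353) / 0.669184 = 0.406808
d₂ = d₁ − σ_eff√T = 0.406808 − 0.669184 = -0.262377
N(d₁) = 0.657925,  N(d₂) = 0.396515
V = S₁·e^{−q₁T}·N(d₁) − S₂·e^{−q₂T}·N(d₂) = 163.448388 − 93.859165 = 69.589223
[vanilla: GHJ put K=193.88]
σ√T = 0.599·√0.3719 = 0.365292
d₁ = (ln(S/K) + (r+σ²/2)T) / (σ√T) = (ln(236.71/193.88) + (0.0571+0.599²/2)·0.3719) / 0.365292 = (0.199596 + 0.087955) / 0.365292 = 0.787181
d₂ = d₁ − σ√T = 0.787181 − 0.365292 = 0.421890
e^{−rT} = 0.978988
N(−d₁) = 0.215588,  N(−d₂) = 0.336553
price = K·e^{−rT}·N(−d₂) − S·N(−d₁) = 63.879834 − 51.031801 = 12.848033

exchange price = 69.589223
price(GHJ put K=193.88) = 12.848033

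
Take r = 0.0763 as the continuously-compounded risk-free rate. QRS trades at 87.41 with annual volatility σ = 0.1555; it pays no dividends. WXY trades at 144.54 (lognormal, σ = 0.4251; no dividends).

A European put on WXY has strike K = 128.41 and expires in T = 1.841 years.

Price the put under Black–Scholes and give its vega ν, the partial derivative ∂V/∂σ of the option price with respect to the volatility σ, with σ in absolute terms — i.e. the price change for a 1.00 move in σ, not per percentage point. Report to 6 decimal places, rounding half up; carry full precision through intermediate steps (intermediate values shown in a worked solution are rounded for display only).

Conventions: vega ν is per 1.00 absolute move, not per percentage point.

price = 15.364394
ν = 59.628266

σ√T = 0.4251·√1.841 = 0.576790
d₁ = (ln(S/K) + (r+σ²/2)T) / (σ√T) = (ln(144.54/128.41) + (0.0763+0.4251²/2)·1.841) / 0.576790 = (0.118328 + 0.306812) / 0.576790 = 0.737079
d₂ = d₁ − σ√T = 0.737079 − 0.576790 = 0.160288
e^{−rT} = 0.868951
N(−d₁) = 0.230537,  N(−d₂) = 0.436327
Put price V = K·e^{−rT}·N(−d₂) − S·N(−d₁) = 48.686248 − 33.321855 = 15.364394
φ(d₁) = (1/√(2π))·e^{−d₁²/2} = 0.304045
ν = S·φ(d₁)·√T = 59.628266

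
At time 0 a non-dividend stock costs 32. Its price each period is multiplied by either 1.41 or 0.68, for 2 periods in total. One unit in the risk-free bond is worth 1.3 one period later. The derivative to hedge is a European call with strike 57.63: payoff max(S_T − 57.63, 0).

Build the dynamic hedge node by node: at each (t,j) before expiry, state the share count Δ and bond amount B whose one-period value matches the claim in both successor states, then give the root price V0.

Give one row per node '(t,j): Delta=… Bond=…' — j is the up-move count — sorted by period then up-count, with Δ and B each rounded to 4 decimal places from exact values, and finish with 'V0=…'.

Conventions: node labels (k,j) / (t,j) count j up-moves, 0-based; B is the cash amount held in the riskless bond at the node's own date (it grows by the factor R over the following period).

(0,0): Delta=0.1675 Bond=-2.8037
(1,0): Delta=0.0000 Bond=0.0000
(1,1): Delta=0.1818 Bond=-4.2915
V0=2.5563

The replicating-portfolio and risk-neutral prices coincide; use p* = (1.3−0.68)/(1.41−0.68) = 0.8493 for the latter.
Payoffs at expiry: V(2,0)=0.0000, V(2,1)=0.0000, V(2,2)=5.9892
Node (1,0) S=21.7600: V=(p*·0.0000+(1−p*)·0.0000)/1.3=0.0000; Δ=(0.0000−0.0000)/(30.6816−14.7968)=0.0000; B=V−Δ·S=0.0000
Node (1,1) S=45.1200: V=(p*·5.9892+(1−p*)·0.0000)/1.3=3.9129; Δ=(5.9892−0.0000)/(63.6192−30.6816)=0.1818; B=V−Δ·S=-4.2915
Node (0,0) S=32.0000: V=(p*·3.9129+(1−p*)·0.0000)/1.3=2.5563; Δ=(3.9129−0.0000)/(45.1200−21.7600)=0.1675; B=V−Δ·S=-2.8037
Verification: the root portfolio costs Δ(0,0)·S0 + B(0,0) = 2.5563, matching V0.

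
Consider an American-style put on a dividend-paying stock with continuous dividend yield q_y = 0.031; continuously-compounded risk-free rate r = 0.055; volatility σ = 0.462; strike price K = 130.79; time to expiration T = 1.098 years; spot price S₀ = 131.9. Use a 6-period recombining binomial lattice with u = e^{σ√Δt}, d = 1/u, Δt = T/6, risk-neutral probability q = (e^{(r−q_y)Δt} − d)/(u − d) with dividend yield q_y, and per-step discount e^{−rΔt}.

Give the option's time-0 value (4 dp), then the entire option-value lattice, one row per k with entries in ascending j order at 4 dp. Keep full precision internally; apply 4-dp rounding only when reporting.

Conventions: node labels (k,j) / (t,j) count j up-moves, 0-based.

price = 21.7347
tree:
21.7347
31.3357 11.0222
43.5724 17.7617 3.4097
57.8867 27.8454 6.3996 0.0000
70.9606 41.9559 12.0113 0.0000 0.0000
81.6899 57.8867 22.5439 0.0000 0.0000 0.0000
90.4951 70.9606 41.9559 0.0000 0.0000 0.0000 0.0000

Δt=0.18300  u=1.21852  d=0.82067  q=0.46181  discount=0.98999
step 6 (expiry): payoffs max(K−S,0) = 90.4951 70.9606 41.9559 0.0000 0.0000 0.0000 0.0000
k=5: (k=5,j=0): S=49.1001, K−S=81.6899, hold=80.6579 ⇒ V=81.6899 exercise | (k=5,j=1): S=72.9033, K−S=57.8867, hold=56.9893 ⇒ V=57.8867 exercise | (k=5,j=2): S=108.2461, K−S=22.5439, hold=22.3539 ⇒ V=22.5439 exercise | (k=5,j=3): S=160.7227, K−S=0.0000, hold=0.0000 ⇒ V=0.0000 continue | (k=5,j=4): S=238.6395, K−S=0.0000, hold=0.0000 ⇒ V=0.0000 continue | (k=5,j=5): S=354.3295, K−S=0.0000, hold=0.0000 ⇒ V=0.0000 continue
k=4: (k=4,j=0): S=59.8294, K−S=70.9606, hold=69.9892 ⇒ V=70.9606 exercise | (k=4,j=1): S=88.8341, K−S=41.9559, hold=41.1486 ⇒ V=41.9559 exercise | (k=4,j=2): S=131.9000, K−S=0.0000, hold=12.0113 ⇒ V=12.0113 continue | (k=4,j=3): S=195.8438, K−S=0.0000, hold=0.0000 ⇒ V=0.0000 continue | (k=4,j=4): S=290.7869, K−S=0.0000, hold=0.0000 ⇒ V=0.0000 continue
k=3: (k=3,j=0): S=72.9033, K−S=57.8867, hold=56.9893 ⇒ V=57.8867 exercise | (k=3,j=1): S=108.2461, K−S=22.5439, hold=27.8454 ⇒ V=27.8454 continue | (k=3,j=2): S=160.7227, K−S=0.0000, hold=6.3996 ⇒ V=6.3996 continue | (k=3,j=3): S=238.6395, K−S=0.0000, hold=0.0000 ⇒ V=0.0000 continue
k=2: (k=2,j=0): S=88.8341, K−S=41.9559, hold=43.5724 ⇒ V=43.5724 continue | (k=2,j=1): S=131.9000, K−S=0.0000, hold=17.7617 ⇒ V=17.7617 continue | (k=2,j=2): S=195.8438, K−S=0.0000, hold=3.4097 ⇒ V=3.4097 continue
k=1: (k=1,j=0): S=108.2461, K−S=22.5439, hold=31.3357 ⇒ V=31.3357 continue | (k=1,j=1): S=160.7227, K−S=0.0000, hold=11.0222 ⇒ V=11.0222 continue
k=0: (k=0,j=0): S=131.9000, K−S=0.0000, hold=21.7347 ⇒ V=21.7347 continue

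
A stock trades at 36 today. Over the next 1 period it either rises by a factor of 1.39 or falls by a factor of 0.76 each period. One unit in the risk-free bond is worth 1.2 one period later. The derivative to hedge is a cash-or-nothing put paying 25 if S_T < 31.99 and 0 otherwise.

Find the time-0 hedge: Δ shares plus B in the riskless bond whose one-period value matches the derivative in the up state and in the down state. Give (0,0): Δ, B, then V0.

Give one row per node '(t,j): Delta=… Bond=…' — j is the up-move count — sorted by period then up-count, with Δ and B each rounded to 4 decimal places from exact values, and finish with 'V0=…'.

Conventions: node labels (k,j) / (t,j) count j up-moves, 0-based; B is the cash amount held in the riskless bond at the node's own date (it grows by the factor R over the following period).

(0,0): Delta=-1.1023 Bond=45.9656
V0=6.2831

Under the risk-neutral measure, an up-move has probability p* = (R−d)/(u−d) = 0.6984 and values discount at R = 1.2.
Terminal payoffs: V(1,0)=25.0000, V(1,1)=0.0000
Node (0,0) S=36.0000: V=(p*·0.0000+(1−p*)·25.0000)/1.2=6.2831; Δ=(0.0000−25.0000)/(50.0400−27.3600)=-1.1023; B=V−Δ·S=45.9656
As a check, the time-0 holding Δ(0,0)·S0 + B(0,0) comes to 6.2831 — exactly V0.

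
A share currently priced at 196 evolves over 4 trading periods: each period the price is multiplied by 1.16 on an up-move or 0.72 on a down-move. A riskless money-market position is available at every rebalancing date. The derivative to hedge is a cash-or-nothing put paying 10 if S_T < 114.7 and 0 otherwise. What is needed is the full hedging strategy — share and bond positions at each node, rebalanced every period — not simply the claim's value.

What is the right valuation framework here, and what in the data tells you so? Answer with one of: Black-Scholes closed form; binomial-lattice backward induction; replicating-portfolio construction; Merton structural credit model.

Key observation: a price alone would not answer the question — the per-node share/bond construction on the spot-196, 1.16/0.72 tree is required, and only the replicating-portfolio method yields it.

framework: replicating-portfolio construction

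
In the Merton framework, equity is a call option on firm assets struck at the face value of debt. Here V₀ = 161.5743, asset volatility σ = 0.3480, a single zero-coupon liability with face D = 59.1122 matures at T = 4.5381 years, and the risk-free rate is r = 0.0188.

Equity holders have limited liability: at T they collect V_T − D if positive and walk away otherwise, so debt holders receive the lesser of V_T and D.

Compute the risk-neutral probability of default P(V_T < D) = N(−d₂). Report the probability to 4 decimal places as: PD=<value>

PD=0.1355

Equity is a call on the firm's assets struck at D = 59.1122:
d₁ = [ln(V₀/D) + (r + σ²/2)T] / (σ√T)
   = [ln(161.5743/59.1122) + (0.0188 + 0.5·0.3480²)·4.5381] / (0.3480·√4.5381)
   = [1.005528 + 0.360107] / 0.741338 = 1.842122
d₂ = d₁ − σ√T = 1.842122 − 0.741338 = 1.100784
risk-neutral PD = N(−d₂) = N(-1.100784) = 0.135495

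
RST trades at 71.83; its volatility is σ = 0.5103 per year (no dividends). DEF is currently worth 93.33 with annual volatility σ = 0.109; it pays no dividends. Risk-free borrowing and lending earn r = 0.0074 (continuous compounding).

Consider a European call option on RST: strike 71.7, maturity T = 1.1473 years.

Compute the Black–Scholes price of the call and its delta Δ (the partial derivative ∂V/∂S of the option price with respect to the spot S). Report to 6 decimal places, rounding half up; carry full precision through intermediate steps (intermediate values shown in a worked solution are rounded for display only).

σ√T = 0.5103·√1.1473 = 0.546593
d₁ = (ln(S/K) + (r+σ²/2)T) / (σ√T) = (ln(71.83/71.7) + (0.0074+0.5103²/2)·1.1473) / 0.546593 = (0.001811 + 0.157872) / 0.546593 = 0.292143
d₂ = d₁ − σ√T = 0.292143 − 0.546593 = -0.254450
e^{−rT} = 0.991546
N(d₁) = 0.614911,  N(d₂) = 0.399574
Call price V = S·N(d₁) − K·e^{−rT}·N(d₂) = 44.169089 − 28.407255 = 15.761834
Δ = N(d₁) = 0.614911

price = 15.761834
Δ = 0.614911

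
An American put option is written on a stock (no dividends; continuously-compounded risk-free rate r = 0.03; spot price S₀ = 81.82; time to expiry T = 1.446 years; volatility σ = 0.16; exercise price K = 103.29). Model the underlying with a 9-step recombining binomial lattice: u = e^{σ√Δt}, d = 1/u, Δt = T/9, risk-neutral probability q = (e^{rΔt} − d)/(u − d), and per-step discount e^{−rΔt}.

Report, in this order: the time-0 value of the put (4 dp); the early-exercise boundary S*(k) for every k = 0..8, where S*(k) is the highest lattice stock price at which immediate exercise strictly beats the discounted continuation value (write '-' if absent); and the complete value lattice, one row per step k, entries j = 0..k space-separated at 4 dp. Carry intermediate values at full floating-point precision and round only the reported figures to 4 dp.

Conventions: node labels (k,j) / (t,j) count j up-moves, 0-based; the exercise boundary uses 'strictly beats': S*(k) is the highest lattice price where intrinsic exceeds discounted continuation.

Δt=0.16067  u=1.06623  d=0.93788  q=0.52162  discount=0.99519
step 9 (expiry): payoffs max(K−S,0) = 57.3506 51.0635 43.9160 35.7904 26.5527 16.0507 4.1115 0.0000 0.0000 0.0000
step 8: (k=8,j=0): S=48.9822, K−S=54.3078, hold=53.8112 ⇒ V=54.3078 exercise | (k=8,j=1): S=55.6857, K−S=47.6043, hold=47.1077 ⇒ V=47.6043 exercise | (k=8,j=2): S=63.3066, K−S=39.9834, hold=39.4868 ⇒ V=39.9834 exercise | (k=8,j=3): S=71.9704, K−S=31.3196, hold=30.8229 ⇒ V=31.3196 exercise | (k=8,j=4): S=81.8200, K−S=21.4700, hold=20.9733 ⇒ V=21.4700 exercise | (k=8,j=5): S=93.0175, K−S=10.2725, hold=9.7758 ⇒ V=10.2725 exercise | (k=8,j=6): S=105.7475, K−S=0.0000, hold=1.9574 ⇒ V=1.9574 continue | (k=8,j=7): S=120.2197, K−S=0.0000, hold=0.0000 ⇒ V=0.0000 continue | (k=8,j=8): S=136.6725, K−S=0.0000, hold=0.0000 ⇒ V=0.0000 continue  boundary S*=93.0175
step 7: (k=7,j=0): S=52.2265, K−S=51.0635, hold=50.5669 ⇒ V=51.0635 exercise | (k=7,j=1): S=59.3740, K−S=43.9160, hold=43.4194 ⇒ V=43.9160 exercise | (k=7,j=2): S=67.4996, K−S=35.7904, hold=35.2937 ⇒ V=35.7904 exercise | (k=7,j=3): S=76.7373, K−S=26.5527, hold=26.0560 ⇒ V=26.5527 exercise | (k=7,j=4): S=87.2393, K−S=16.0507, hold=15.5540 ⇒ V=16.0507 exercise | (k=7,j=5): S=99.1785, K−S=4.1115, hold=5.9067 ⇒ V=5.9067 continue | (k=7,j=6): S=112.7517, K−S=0.0000, hold=0.9319 ⇒ V=0.9319 continue | (k=7,j=7): S=128.1824, K−S=0.0000, hold=0.0000 ⇒ V=0.0000 continue  boundary S*=87.2393
step 6: (k=6,j=0): S=55.6857, K−S=47.6043, hold=47.1077 ⇒ V=47.6043 exercise | (k=6,j=1): S=63.3066, K−S=39.9834, hold=39.4868 ⇒ V=39.9834 exercise | (k=6,j=2): S=71.9704, K−S=31.3196, hold=30.8229 ⇒ V=31.3196 exercise | (k=6,j=3): S=81.8200, K−S=21.4700, hold=20.9733 ⇒ V=21.4700 exercise | (k=6,j=4): S=93.0175, K−S=10.2725, hold=10.7077 ⇒ V=10.7077 continue | (k=6,j=5): S=105.7475, K−S=0.0000, hold=3.2958 ⇒ V=3.2958 continue | (k=6,j=6): S=120.2197, K−S=0.0000, hold=0.4437 ⇒ V=0.4437 continue  boundary S*=81.8200
step 5: (k=5,j=0): S=59.3740, K−S=43.9160, hold=43.4194 ⇒ V=43.9160 exercise | (k=5,j=1): S=67.4996, K−S=35.7904, hold=35.2937 ⇒ V=35.7904 exercise | (k=5,j=2): S=76.7373, K−S=26.5527, hold=26.0560 ⇒ V=26.5527 exercise | (k=5,j=3): S=87.2393, K−S=16.0507, hold=15.7800 ⇒ V=16.0507 exercise | (k=5,j=4): S=99.1785, K−S=4.1115, hold=6.8087 ⇒ V=6.8087 continue | (k=5,j=5): S=112.7517, K−S=0.0000, hold=1.7994 ⇒ V=1.7994 continue  boundary S*=87.2393
step 4: (k=4,j=0): S=63.3066, K−S=39.9834, hold=39.4868 ⇒ V=39.9834 exercise | (k=4,j=1): S=71.9704, K−S=31.3196, hold=30.8229 ⇒ V=31.3196 exercise | (k=4,j=2): S=81.8200, K−S=21.4700, hold=20.9733 ⇒ V=21.4700 exercise | (k=4,j=3): S=93.0175, K−S=10.2725, hold=11.1759 ⇒ V=11.1759 continue | (k=4,j=4): S=105.7475, K−S=0.0000, hold=4.1756 ⇒ V=4.1756 continue  boundary S*=81.8200
step 3: (k=3,j=0): S=67.4996, K−S=35.7904, hold=35.2937 ⇒ V=35.7904 exercise | (k=3,j=1): S=76.7373, K−S=26.5527, hold=26.0560 ⇒ V=26.5527 exercise | (k=3,j=2): S=87.2393, K−S=16.0507, hold=16.0230 ⇒ V=16.0507 exercise | (k=3,j=3): S=99.1785, K−S=4.1115, hold=7.4882 ⇒ V=7.4882 continue  boundary S*=87.2393
step 2: (k=2,j=0): S=71.9704, K−S=31.3196, hold=30.8229 ⇒ V=31.3196 exercise | (k=2,j=1): S=81.8200, K−S=21.4700, hold=20.9733 ⇒ V=21.4700 exercise | (k=2,j=2): S=93.0175, K−S=10.2725, hold=11.5287 ⇒ V=11.5287 continue  boundary S*=81.8200
step 1: (k=1,j=0): S=76.7373, K−S=26.5527, hold=26.0560 ⇒ V=26.5527 exercise | (k=1,j=1): S=87.2393, K−S=16.0507, hold=16.2062 ⇒ V=16.2062 continue  boundary S*=76.7373
step 0: (k=0,j=0): S=81.8200, K−S=21.4700, hold=21.0540 ⇒ V=21.4700 exercise  boundary S*=81.8200

price = 21.4700
boundary = 81.8200 76.7373 81.8200 87.2393 81.8200 87.2393 81.8200 87.2393 93.0175
tree:
21.4700
26.5527 16.2062
31.3196 21.4700 11.5287
35.7904 26.5527 16.0507 7.4882
39.9834 31.3196 21.4700 11.1759 4.1756
43.9160 35.7904 26.5527 16.0507 6.8087 1.7994
47.6043 39.9834 31.3196 21.4700 10.7077 3.2958 0.4437
51.0635 43.9160 35.7904 26.5527 16.0507 5.9067 0.9319 0.0000
54.3078 47.6043 39.9834 31.3196 21.4700 10.2725 1.9574 0.0000 0.0000
57.3506 51.0635 43.9160 35.7904 26.5527 16.0507 4.1115 0.0000 0.0000 0.0000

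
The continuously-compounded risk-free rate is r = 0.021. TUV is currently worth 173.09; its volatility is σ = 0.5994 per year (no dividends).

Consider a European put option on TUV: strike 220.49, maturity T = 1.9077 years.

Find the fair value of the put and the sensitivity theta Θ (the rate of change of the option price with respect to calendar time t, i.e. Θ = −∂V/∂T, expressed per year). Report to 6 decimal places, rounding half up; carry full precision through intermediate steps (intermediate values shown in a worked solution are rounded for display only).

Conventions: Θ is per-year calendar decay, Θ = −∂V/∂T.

σ√T = 0.5994·√1.9077 = 0.827888
d₁ = (ln(S/K) + (r+σ²/2)T) / (σ√T) = (ln(173.09/220.49) + (0.021+0.5994²/2)·1.9077) / 0.827888 = (-0.242041 + 0.382761) / 0.827888 = 0.169975
d₂ = d₁ − σ√T = 0.169975 − 0.827888 = -0.657913
e^{−rT} = 0.960730
N(−d₁) = 0.432515,  N(−d₂) = 0.744703
Put price V = K·e^{−rT}·N(−d₂) − S·N(−d₁) = 157.751471 − 74.863980 = 82.887491
φ(d₁) = (1/√(2π))·e^{−d₁²/2} = 0.393221
Θ = −S·φ(d₁)·σ/(2√T) + r·K·e^{−rT}·N(−d₂) = −14.768623 + 3.312781 = -11.455842

price = 82.887491
Θ = -11.455842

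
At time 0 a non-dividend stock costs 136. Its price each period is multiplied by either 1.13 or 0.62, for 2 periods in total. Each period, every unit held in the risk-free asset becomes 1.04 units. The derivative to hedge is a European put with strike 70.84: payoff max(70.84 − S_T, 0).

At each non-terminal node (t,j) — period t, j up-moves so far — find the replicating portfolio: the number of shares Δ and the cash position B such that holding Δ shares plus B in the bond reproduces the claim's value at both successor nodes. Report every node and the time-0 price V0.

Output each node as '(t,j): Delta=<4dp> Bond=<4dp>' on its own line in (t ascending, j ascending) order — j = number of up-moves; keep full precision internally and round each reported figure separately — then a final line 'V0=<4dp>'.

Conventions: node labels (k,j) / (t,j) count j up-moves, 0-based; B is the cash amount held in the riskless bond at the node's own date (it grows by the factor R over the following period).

Arbitrage-free pricing uses the up-move probability p* = (R−d)/(u−d) = 0.8235, discounting each step at R = 1.04.
Payoffs at expiry: V(2,0)=18.5616, V(2,1)=0.0000, V(2,2)=0.0000
  t=1,j=0: stock 84.3200 → up 95.2816 (V=0.0000), down 52.2784 (V=18.5616). Price 3.1496; hedge Δ=-0.4316, bond B=39.5449.
  t=1,j=1: stock 153.6800 → up 173.6584 (V=0.0000), down 95.2816 (V=0.0000). Price 0.0000; hedge Δ=0.0000, bond B=0.0000.
  t=0,j=0: stock 136.0000 → up 153.6800 (V=0.0000), down 84.3200 (V=3.1496). Price 0.5344; hedge Δ=-0.0454, bond B=6.7101.
Check: Δ(0,0)·S0 + B(0,0) = 0.5344 = V0.

(0,0): Delta=-0.0454 Bond=6.7101
(1,0): Delta=-0.4316 Bond=39.5449
(1,1): Delta=0.0000 Bond=0.0000
V0=0.5344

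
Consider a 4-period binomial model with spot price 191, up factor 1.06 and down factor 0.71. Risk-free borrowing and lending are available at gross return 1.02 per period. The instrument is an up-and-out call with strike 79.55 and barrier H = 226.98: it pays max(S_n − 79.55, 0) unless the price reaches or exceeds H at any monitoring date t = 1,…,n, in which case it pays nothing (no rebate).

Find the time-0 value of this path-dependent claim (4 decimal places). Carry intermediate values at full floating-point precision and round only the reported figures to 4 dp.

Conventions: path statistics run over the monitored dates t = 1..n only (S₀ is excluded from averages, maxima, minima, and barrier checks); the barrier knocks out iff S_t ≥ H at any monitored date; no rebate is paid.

No-arbitrage gives p* = (R−d)/(u−d) = 0.8857: enumerate every path, weight its payoff by its p*-probability, and discount by R^4.
Enumerate all 2^4 = 16 price paths (U = up ×1.06, D = down ×0.71); each path with k up-moves has probability p*^k·(1−p*)^(4−k).
DDDD: M=135.6100, payoff=0.0000, prob=0.000171
UDDD: M=202.4600, payoff=0.0000, prob=0.001322
DUDD: M=143.7466, payoff=0.0000, prob=0.001322
UUDD: M=214.6076, payoff=28.6337, prob=0.010246
DDUD: M=135.6100, payoff=0.0000, prob=0.001322
UDUD: M=202.4600, payoff=28.6337, prob=0.010246
DUUD: M=152.3714, payoff=28.6337, prob=0.010246
UUUD: M=227.4841, payoff=0.0000, prob=0.079410
DDDU: M=135.6100, payoff=0.0000, prob=0.001322
UDDU: M=202.4600, payoff=28.6337, prob=0.010246
DUDU: M=143.7466, payoff=28.6337, prob=0.010246
UUDU: M=214.6076, payoff=81.9637, prob=0.079410
DDUU: M=135.6100, payoff=28.6337, prob=0.010246
UDUU: M=202.4600, payoff=81.9637, prob=0.079410
DUUU: M=161.5137, payoff=81.9637, prob=0.079410
UUUU: M=241.1331, payoff=0.0000, prob=0.615424
Price = Σ prob·payoff / R^4 = 21.286457 / 1.082432 = 19.6654

price = 19.6654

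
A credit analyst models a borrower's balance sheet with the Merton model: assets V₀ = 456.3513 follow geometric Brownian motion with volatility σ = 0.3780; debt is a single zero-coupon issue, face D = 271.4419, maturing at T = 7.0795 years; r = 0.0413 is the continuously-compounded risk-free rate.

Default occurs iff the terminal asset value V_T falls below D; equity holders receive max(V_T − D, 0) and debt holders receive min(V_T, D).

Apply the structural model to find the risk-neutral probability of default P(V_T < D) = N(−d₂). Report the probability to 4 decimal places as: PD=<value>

Equity is a call on the firm's assets struck at D = 271.4419:
d₁ = [ln(V₀/D) + (r + σ²/2)T] / (σ√T)
   = [ln(456.3513/271.4419) + (0.0413 + 0.5·0.3780²)·7.0795] / (0.3780·√7.0795)
   = [0.519515 + 0.798157] / 1.005757 = 1.310129
d₂ = d₁ − σ√T = 1.310129 − 1.005757 = 0.304372
risk-neutral PD = N(−d₂) = N(-0.304372) = 0.380422

PD=0.3804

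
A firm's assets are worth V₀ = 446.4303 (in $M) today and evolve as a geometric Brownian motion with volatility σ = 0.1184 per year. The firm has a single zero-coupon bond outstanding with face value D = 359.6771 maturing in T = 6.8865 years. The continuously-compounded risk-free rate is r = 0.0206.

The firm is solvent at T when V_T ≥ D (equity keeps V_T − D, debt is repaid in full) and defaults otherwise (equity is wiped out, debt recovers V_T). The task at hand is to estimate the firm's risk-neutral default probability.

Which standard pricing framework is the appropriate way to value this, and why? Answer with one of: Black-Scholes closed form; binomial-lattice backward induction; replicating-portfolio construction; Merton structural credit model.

framework: Merton structural credit model

Key observation: the data describe a firm's assets (V₀ = 446.4303, GBM) and a single zero-coupon debt of face 359.6771, so credit quantities follow from equity-as-call in the structural model.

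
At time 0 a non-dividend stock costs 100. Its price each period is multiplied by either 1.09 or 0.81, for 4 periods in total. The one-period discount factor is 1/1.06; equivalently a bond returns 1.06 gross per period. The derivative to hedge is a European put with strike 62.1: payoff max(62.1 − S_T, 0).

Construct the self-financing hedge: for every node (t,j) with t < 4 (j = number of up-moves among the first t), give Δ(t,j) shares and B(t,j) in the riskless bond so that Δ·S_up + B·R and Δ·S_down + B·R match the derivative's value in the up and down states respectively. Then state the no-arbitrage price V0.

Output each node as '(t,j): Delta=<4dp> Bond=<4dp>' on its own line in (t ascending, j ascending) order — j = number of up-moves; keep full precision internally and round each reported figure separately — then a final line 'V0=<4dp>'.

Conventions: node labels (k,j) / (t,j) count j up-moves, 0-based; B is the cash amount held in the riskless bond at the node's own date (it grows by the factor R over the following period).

(0,0): Delta=-0.0044 Bond=0.4562
(1,0): Delta=-0.0380 Bond=3.2081
(1,1): Delta=-0.0014 Bond=0.1566
(2,0): Delta=-0.2732 Bond=18.8303
(2,1): Delta=-0.0171 Bond=1.5490
(2,2): Delta=0.0000 Bond=0.0000
(3,0): Delta=-1.0000 Bond=58.5849
(3,1): Delta=-0.2084 Bond=15.3251
(3,2): Delta=0.0000 Bond=0.0000
(3,3): Delta=0.0000 Bond=0.0000
V0=0.0165

Since d<R<u, set p* = (R−d)/(u−d) = 0.8929; price each node as the discounted p*-expectation of its children.
At maturity the claim pays: V(4,0)=19.0533, V(4,1)=4.1729, V(4,2)=0.0000, V(4,3)=0.0000, V(4,4)=0.0000
Node (3,0) S=53.1441: V=(p*·4.1729+(1−p*)·19.0533)/1.06=5.4408; Δ=(4.1729−19.0533)/(57.9271−43.0467)=-1.0000; B=V−Δ·S=58.5849
Node (3,1) S=71.5149: V=(p*·0.0000+(1−p*)·4.1729)/1.06=0.4218; Δ=(0.0000−4.1729)/(77.9512−57.9271)=-0.2084; B=V−Δ·S=15.3251
Node (3,2) S=96.2361: V=(p*·0.0000+(1−p*)·0.0000)/1.06=0.0000; Δ=(0.0000−0.0000)/(104.8973−77.9512)=0.0000; B=V−Δ·S=0.0000
Node (3,3) S=129.5029: V=(p*·0.0000+(1−p*)·0.0000)/1.06=0.0000; Δ=(0.0000−0.0000)/(141.1582−104.8973)=0.0000; B=V−Δ·S=0.0000
Node (2,0) S=65.6100: V=(p*·0.4218+(1−p*)·5.4408)/1.06=0.9052; Δ=(0.4218−5.4408)/(71.5149−53.1441)=-0.2732; B=V−Δ·S=18.8303
Node (2,1) S=88.2900: V=(p*·0.0000+(1−p*)·0.4218)/1.06=0.0426; Δ=(0.0000−0.4218)/(96.2361−71.5149)=-0.0171; B=V−Δ·S=1.5490
Node (2,2) S=118.8100: V=(p*·0.0000+(1−p*)·0.0000)/1.06=0.0000; Δ=(0.0000−0.0000)/(129.5029−96.2361)=0.0000; B=V−Δ·S=0.0000
Node (1,0) S=81.0000: V=(p*·0.0426+(1−p*)·0.9052)/1.06=0.1274; Δ=(0.0426−0.9052)/(88.2900−65.6100)=-0.0380; B=V−Δ·S=3.2081
Node (1,1) S=109.0000: V=(p*·0.0000+(1−p*)·0.0426)/1.06=0.0043; Δ=(0.0000−0.0426)/(118.8100−88.2900)=-0.0014; B=V−Δ·S=0.1566
Node (0,0) S=100.0000: V=(p*·0.0043+(1−p*)·0.1274)/1.06=0.0165; Δ=(0.0043−0.1274)/(109.0000−81.0000)=-0.0044; B=V−Δ·S=0.4562
As a check, the time-0 holding Δ(0,0)·S0 + B(0,0) comes to 0.0165 — exactly V0.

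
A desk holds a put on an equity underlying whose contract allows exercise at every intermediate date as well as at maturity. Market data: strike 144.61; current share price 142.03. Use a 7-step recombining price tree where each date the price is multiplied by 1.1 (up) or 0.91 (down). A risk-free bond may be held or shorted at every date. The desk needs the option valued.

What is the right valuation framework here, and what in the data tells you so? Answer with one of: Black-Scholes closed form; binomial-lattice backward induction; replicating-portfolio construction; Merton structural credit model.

Key observation: early exercise of the strike-144.61 put must be checked at each of the 7 dates (spot 142.03), which forces a node-by-node comparison of intrinsic and continuation value backward from expiry.

framework: binomial-lattice backward induction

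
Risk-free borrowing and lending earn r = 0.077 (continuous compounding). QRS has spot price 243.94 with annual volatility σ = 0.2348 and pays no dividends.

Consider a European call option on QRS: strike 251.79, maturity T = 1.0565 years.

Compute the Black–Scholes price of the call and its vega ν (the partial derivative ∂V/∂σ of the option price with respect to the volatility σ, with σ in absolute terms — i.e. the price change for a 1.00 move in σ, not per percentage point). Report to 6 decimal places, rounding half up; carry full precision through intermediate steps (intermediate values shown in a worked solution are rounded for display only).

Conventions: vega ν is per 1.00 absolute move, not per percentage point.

price = 29.253560
ν = 94.837076

σ√T = 0.2348·√1.0565 = 0.241342
d₁ = (ln(S/K) + (r+σ²/2)T) / (σ√T) = (ln(243.94/251.79) + (0.077+0.2348²/2)·1.0565) / 0.241342 = (-0.031673 + 0.110473) / 0.241342 = 0.326509
d₂ = d₁ − σ√T = 0.326509 − 0.241342 = 0.085167
e^{−rT} = 0.921871
N(d₁) = 0.627980,  N(d₂) = 0.533936
Call price V = S·N(d₁) − K·e^{−rT}·N(d₂) = 153.189542 − 123.935982 = 29.253560
φ(d₁) = (1/√(2π))·e^{−d₁²/2} = 0.378234
ν = S·φ(d₁)·√T = 94.837076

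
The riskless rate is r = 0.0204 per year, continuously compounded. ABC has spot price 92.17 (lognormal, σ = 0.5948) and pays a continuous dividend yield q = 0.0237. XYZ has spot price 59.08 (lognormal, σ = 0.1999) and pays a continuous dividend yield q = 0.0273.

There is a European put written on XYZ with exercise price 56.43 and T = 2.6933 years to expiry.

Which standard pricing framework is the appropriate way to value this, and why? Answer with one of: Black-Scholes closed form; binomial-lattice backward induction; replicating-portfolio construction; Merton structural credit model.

framework: Black-Scholes closed form

Key observation: a European-exercise option on XYZ struck at 56.43 — a GBM underlying with constant parameters — admits an analytic price: the data contain no early exercise, no discrete tree, no debt structure.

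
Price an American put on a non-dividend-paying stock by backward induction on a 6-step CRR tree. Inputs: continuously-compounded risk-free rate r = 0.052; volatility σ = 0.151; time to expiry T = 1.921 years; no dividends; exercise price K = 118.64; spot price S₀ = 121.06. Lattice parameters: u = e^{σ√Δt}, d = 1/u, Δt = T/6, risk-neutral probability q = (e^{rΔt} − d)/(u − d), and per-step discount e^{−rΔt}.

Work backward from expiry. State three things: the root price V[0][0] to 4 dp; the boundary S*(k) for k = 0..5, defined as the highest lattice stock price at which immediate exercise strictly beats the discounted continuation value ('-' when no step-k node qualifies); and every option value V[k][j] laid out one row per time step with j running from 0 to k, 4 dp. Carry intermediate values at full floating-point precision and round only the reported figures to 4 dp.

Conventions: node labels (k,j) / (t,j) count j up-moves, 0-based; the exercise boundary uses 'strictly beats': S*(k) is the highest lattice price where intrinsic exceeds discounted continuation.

params: Δt=0.32017 u=1.08920 d=0.91811 q=0.57678 e^(-rΔt)=0.98349
t_6 payoffs: 46.1360 32.6249 16.5959 0.0000 0.0000 0.0000 0.0000
t_5: node(5,0) S=78.9711 payoff=39.6689 vs cont=37.7100 → 39.6689 [stop]  node(5,1) S=93.6874 payoff=24.9526 vs cont=22.9937 → 24.9526 [stop]  node(5,2) S=111.1461 payoff=7.4939 vs cont=6.9078 → 7.4939 [stop]  node(5,3) S=131.8582 payoff=0.0000 vs cont=0.0000 → 0.0000 [wait]  node(5,4) S=156.4300 payoff=0.0000 vs cont=0.0000 → 0.0000 [wait]  node(5,5) S=185.5807 payoff=0.0000 vs cont=0.0000 → 0.0000 [wait]  ⇒ S*(5)=111.1461
t_4: node(4,0) S=86.0151 payoff=32.6249 vs cont=30.6660 → 32.6249 [stop]  node(4,1) S=102.0441 payoff=16.5959 vs cont=14.6371 → 16.5959 [stop]  node(4,2) S=121.0600 payoff=0.0000 vs cont=3.1192 → 3.1192 [wait]  node(4,3) S=143.6195 payoff=0.0000 vs cont=0.0000 → 0.0000 [wait]  node(4,4) S=170.3831 payoff=0.0000 vs cont=0.0000 → 0.0000 [wait]  ⇒ S*(4)=102.0441
t_3: node(3,0) S=93.6874 payoff=24.9526 vs cont=22.9937 → 24.9526 [stop]  node(3,1) S=111.1461 payoff=7.4939 vs cont=8.6772 → 8.6772 [wait]  node(3,2) S=131.8582 payoff=0.0000 vs cont=1.2983 → 1.2983 [wait]  node(3,3) S=156.4300 payoff=0.0000 vs cont=0.0000 → 0.0000 [wait]  ⇒ S*(3)=93.6874
t_2: node(2,0) S=102.0441 payoff=16.5959 vs cont=15.3083 → 16.5959 [stop]  node(2,1) S=121.0600 payoff=0.0000 vs cont=4.3482 → 4.3482 [wait]  node(2,2) S=143.6195 payoff=0.0000 vs cont=0.5404 → 0.5404 [wait]  ⇒ S*(2)=102.0441
t_1: node(1,0) S=111.1461 payoff=7.4939 vs cont=9.3744 → 9.3744 [wait]  node(1,1) S=131.8582 payoff=0.0000 vs cont=2.1164 → 2.1164 [wait]  ⇒ S*(1)=-
t_0: node(0,0) S=121.0600 payoff=0.0000 vs cont=5.1025 → 5.1025 [wait]  ⇒ S*(0)=-

price = 5.1025
boundary = - - 102.0441 93.6874 102.0441 111.1461
tree:
5.1025
9.3744 2.1164
16.5959 4.3482 0.5404
24.9526 8.6772 1.2983 0.0000
32.6249 16.5959 3.1192 0.0000 0.0000
39.6689 24.9526 7.4939 0.0000 0.0000 0.0000
46.1360 32.6249 16.5959 0.0000 0.0000 0.0000 0.0000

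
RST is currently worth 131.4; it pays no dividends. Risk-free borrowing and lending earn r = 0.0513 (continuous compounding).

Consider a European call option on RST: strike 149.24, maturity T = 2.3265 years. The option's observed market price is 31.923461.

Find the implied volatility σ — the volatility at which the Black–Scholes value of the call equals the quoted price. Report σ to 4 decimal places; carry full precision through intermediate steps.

sigma = 0.4108

At σ = 0.4108 the Black–Scholes value reproduces the quote:
σ√T = 0.4108·√2.3265 = 0.626588
d₁ = (ln(S/K) + (r+σ²/2)T) / (σ√T) = (ln(131.4/149.24) + (0.0513+0.4108²/2)·2.3265) / 0.626588 = (-0.127310 + 0.315656) / 0.626588 = 0.300590
d₂ = d₁ − σ√T = 0.300590 − 0.626588 = -0.325998
e^{−rT} = 0.887498
N(d₁) = 0.618136,  N(d₂) = 0.372213
V = S·N(d₁) − K·e^{−rT}·N(d₂) = 81.223120 − 49.299659 = 31.923461 (equal to the quote); since ∂V/∂σ > 0 for all σ, the implied volatility is unique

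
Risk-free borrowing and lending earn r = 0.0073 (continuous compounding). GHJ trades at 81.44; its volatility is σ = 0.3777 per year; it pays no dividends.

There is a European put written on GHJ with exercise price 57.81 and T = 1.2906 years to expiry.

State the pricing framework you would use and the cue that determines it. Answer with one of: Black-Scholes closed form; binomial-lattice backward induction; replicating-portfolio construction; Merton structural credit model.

framework: Black-Scholes closed form

Key observation: the strike-57.81 put on GHJ is European-exercise on a continuously-modelled lognormal underlying, so its value is a single closed-form evaluation.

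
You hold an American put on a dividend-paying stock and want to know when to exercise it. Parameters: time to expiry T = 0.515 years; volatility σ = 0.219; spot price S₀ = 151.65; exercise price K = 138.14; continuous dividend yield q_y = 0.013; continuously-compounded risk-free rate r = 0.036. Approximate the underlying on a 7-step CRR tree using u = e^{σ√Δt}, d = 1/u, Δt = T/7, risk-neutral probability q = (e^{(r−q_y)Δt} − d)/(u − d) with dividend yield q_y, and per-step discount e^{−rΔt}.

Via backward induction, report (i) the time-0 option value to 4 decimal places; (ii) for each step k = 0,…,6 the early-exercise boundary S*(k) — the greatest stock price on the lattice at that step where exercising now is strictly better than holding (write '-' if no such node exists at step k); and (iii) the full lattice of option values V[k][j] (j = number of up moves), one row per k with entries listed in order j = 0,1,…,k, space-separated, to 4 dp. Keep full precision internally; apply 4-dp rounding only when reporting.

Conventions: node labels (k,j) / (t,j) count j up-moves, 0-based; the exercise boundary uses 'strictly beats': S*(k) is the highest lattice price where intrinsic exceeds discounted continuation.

price = 3.5220
boundary = - - - - - 112.6817 119.5780
tree:
3.5220
5.6132 1.4446
8.7034 2.5454 0.3488
13.0414 4.4012 0.6987 0.0000
18.7194 7.4191 1.3994 0.0000 0.0000
25.4583 12.0636 2.8028 0.0000 0.0000 0.0000
31.9569 18.5620 5.6137 0.0000 0.0000 0.0000 0.0000
38.0807 25.4583 11.2437 0.0000 0.0000 0.0000 0.0000 0.0000

Δt=0.07357, u=1.06120, d=0.94233, q=0.49940, disc=e^(-rΔt)=0.99735
k=7 terminal: V=max(K-S,0) → 38.0807 25.4583 11.2437 0.0000 0.0000 0.0000 0.0000 0.0000
k=6: j=0 S=106.1831 intr=31.9569 cont=31.6930 V=31.9569[EX]; j=1 S=119.5780 intr=18.5620 cont=18.3110 V=18.5620[EX]; j=2 S=134.6625 intr=3.4775 cont=5.6137 V=5.6137[hold]; j=3 S=151.6500 intr=0.0000 cont=0.0000 V=0.0000[hold]; j=4 S=170.7804 intr=0.0000 cont=0.0000 V=0.0000[hold]; j=5 S=192.3241 intr=0.0000 cont=0.0000 V=0.0000[hold]; j=6 S=216.5855 intr=0.0000 cont=0.0000 V=0.0000[hold]  S*(6)=119.5780
k=5: j=0 S=112.6817 intr=25.4583 cont=25.2007 V=25.4583[EX]; j=1 S=126.8963 intr=11.2437 cont=12.0636 V=12.0636[hold]; j=2 S=142.9041 intr=0.0000 cont=2.8028 V=2.8028[hold]; j=3 S=160.9312 intr=0.0000 cont=0.0000 V=0.0000[hold]; j=4 S=181.2324 intr=0.0000 cont=0.0000 V=0.0000[hold]; j=5 S=204.0946 intr=0.0000 cont=0.0000 V=0.0000[hold]  S*(5)=112.6817
k=4: j=0 S=119.5780 intr=18.5620 cont=18.7194 V=18.7194[hold]; j=1 S=134.6625 intr=3.4775 cont=7.4191 V=7.4191[hold]; j=2 S=151.6500 intr=0.0000 cont=1.3994 V=1.3994[hold]; j=3 S=170.7804 intr=0.0000 cont=0.0000 V=0.0000[hold]; j=4 S=192.3241 intr=0.0000 cont=0.0000 V=0.0000[hold]  S*(4)=-
k=3: j=0 S=126.8963 intr=11.2437 cont=13.0414 V=13.0414[hold]; j=1 S=142.9041 intr=0.0000 cont=4.4012 V=4.4012[hold]; j=2 S=160.9312 intr=0.0000 cont=0.6987 V=0.6987[hold]; j=3 S=181.2324 intr=0.0000 cont=0.0000 V=0.0000[hold]  S*(3)=-
k=2: j=0 S=134.6625 intr=3.4775 cont=8.7034 V=8.7034[hold]; j=1 S=151.6500 intr=0.0000 cont=2.5454 V=2.5454[hold]; j=2 S=170.7804 intr=0.0000 cont=0.3488 V=0.3488[hold]  S*(2)=-
k=1: j=0 S=142.9041 intr=0.0000 cont=5.6132 V=5.6132[hold]; j=1 S=160.9312 intr=0.0000 cont=1.4446 V=1.4446[hold]  S*(1)=-
k=0: j=0 S=151.6500 intr=0.0000 cont=3.5220 V=3.5220[hold]  S*(0)=-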